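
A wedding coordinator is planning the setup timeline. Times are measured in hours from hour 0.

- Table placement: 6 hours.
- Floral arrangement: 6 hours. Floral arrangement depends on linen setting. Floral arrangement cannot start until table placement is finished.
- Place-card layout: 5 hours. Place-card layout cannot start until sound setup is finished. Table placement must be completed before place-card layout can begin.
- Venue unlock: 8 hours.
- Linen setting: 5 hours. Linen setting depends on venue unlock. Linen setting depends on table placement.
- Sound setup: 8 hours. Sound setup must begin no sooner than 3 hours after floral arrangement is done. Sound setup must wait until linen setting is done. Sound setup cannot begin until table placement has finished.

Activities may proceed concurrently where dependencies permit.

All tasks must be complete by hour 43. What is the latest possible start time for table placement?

10

Place-card layout has no dependents, so it just needs to finish by hour 43. Starting by 43 − 5 = hour 38 achieves that.
Sound setup feeds into place-card layout (must start by hour 38); so sound setup must finish by hour 38 and therefore start by hour 30.
Floral arrangement feeds into sound setup (must start by hour 30, minus 3-hour gap → hour 27); so floral arrangement must finish by hour 27 and therefore start by hour 21.
Linen setting feeds floral arrangement (must start by hour 21); sound setup (must start by hour 30). Taking the minimum, linen setting must finish by hour 21 and start by 21 − 5 = hour 16.
For table placement: linen setting (must start by hour 16); floral arrangement (must start by hour 21); sound setup (must start by hour 30); place-card layout (must start by hour 38). The most restrictive is hour 16; with a 6-hour duration, table placement must start by hour 10.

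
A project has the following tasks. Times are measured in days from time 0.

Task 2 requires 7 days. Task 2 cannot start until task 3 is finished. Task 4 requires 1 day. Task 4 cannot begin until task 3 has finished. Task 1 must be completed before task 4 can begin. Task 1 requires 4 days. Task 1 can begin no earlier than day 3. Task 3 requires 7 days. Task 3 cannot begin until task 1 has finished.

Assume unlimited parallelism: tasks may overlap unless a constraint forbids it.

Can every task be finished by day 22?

Task 1 waits on its own release at day 3, so it starts at day 3 and finishes at 3 + 4 = day 7.
Task 3 waits on task 1 (finishes day 7), so it starts at day 7 and finishes at 7 + 7 = day 14.
Task 4 needs all of task 3 (finishes day 14); task 1 (finishes day 7). That puts its earliest start at day 14; it finishes at 14 + 1 = day 15.
Task 2 waits on task 3 (finishes day 14), so it starts at day 14 and finishes at 14 + 7 = day 21.
Every task is finished by day 21, which is no later than the deadline of 22, so the schedule is feasible.

Yes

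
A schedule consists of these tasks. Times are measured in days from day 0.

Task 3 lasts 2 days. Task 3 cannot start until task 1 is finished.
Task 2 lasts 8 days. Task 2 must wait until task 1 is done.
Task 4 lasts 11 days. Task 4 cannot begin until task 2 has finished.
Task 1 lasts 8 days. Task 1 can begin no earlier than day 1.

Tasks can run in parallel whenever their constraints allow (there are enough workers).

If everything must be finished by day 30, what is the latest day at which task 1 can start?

3

Task 4 must finish by day 30; it takes 11 days, so it must start by 30 − 11 = day 19.
Task 2 feeds into task 4 (must start by day 19); so task 2 must finish by day 19 and therefore start by day 11.
Task 3 has no dependents, so it just needs to finish by day 30. Starting by 30 − 2 = day 28 achieves that.
Task 1 must finish in time for task 2 (must start by day 11); task 3 (must start by day 28). The tightest is day 11, so task 1 must start by 11 − 8 = day 3.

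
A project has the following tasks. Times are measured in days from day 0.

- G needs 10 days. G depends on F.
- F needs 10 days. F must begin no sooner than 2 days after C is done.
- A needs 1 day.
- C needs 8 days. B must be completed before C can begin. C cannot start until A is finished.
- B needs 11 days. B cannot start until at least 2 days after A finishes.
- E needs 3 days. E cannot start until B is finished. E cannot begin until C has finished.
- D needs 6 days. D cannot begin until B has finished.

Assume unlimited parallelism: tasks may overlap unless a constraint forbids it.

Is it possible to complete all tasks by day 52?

A has no prerequisites, so it starts at day 0 and finishes at day 1.
After A (finishes day 1, plus 2-day gap → day 3), B can start at day 3 and finishes at day 14.
After B (finishes day 14), D can start at day 14 and finishes at day 20.
C needs all of B (finishes day 14); A (finishes day 1). That puts its earliest start at day 14; it finishes at 14 + 8 = day 22.
F cannot begin until C (finishes day 22, plus 2-day gap → day 24). It runs from day 24 to 24 + 10 = day 34.
After F (finishes day 34), G can start at day 34 and finishes at day 44.
For E: B (finishes day 14); C (finishes day 22). Taking the maximum gives a start of day 22, and it finishes at 22 + 3 = day 25.
Every task is finished by day 44, which is no later than the deadline of 52, so the schedule is feasible.

Yes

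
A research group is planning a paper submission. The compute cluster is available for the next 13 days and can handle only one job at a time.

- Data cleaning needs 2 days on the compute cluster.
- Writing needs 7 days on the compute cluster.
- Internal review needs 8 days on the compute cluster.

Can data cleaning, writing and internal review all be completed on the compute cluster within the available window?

Running back to back, the jobs need 2 + 7 + 8 = 17 days on the compute cluster.
Since 17 > 13, they cannot all fit.

No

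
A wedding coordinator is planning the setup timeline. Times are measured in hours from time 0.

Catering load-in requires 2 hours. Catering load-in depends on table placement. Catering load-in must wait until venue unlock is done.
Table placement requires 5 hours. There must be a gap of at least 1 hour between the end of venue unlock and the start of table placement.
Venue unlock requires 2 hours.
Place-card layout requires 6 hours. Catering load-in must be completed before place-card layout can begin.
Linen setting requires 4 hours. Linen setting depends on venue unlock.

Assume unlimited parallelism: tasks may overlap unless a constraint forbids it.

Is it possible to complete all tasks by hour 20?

Yes

Venue unlock can start immediately at hour 0; it finishes at hour 2.
Linen setting cannot begin until venue unlock (finishes hour 2). It runs from hour 2 to 2 + 4 = hour 6.
Table placement cannot begin until venue unlock (finishes hour 2, plus 1-hour gap → hour 3). It runs from hour 3 to 3 + 5 = hour 8.
Catering load-in cannot start until table placement (finishes hour 8); venue unlock (finishes hour 2). The controlling bound is hour 8, so catering load-in finishes at 8 + 2 = hour 10.
After catering load-in (finishes hour 10), place-card layout can start at hour 10 and finishes at hour 16.
Every task is finished by hour 16, which is no later than the deadline of 20, so the schedule is feasible.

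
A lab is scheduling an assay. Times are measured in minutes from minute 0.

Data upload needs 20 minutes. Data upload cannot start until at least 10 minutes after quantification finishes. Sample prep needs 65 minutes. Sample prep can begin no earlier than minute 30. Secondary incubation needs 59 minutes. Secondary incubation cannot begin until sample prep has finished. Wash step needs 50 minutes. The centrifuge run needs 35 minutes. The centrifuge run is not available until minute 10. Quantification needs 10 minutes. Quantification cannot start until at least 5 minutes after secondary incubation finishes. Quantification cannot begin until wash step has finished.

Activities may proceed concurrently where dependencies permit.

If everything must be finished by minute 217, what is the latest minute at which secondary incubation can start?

113

Data upload must finish by minute 217; it takes 20 minutes, so it must start by 217 − 20 = minute 197.
Quantification must finish before data upload (must start by minute 197, minus 10-minute gap → minute 187). With a 10-minute duration, quantification must start by 187 − 10 = minute 177.
Since quantification (must start by minute 177, minus 5-minute gap → minute 172) depends on it, secondary incubation must finish by minute 172. Backing off its 59-minute duration gives a latest start of minute 113.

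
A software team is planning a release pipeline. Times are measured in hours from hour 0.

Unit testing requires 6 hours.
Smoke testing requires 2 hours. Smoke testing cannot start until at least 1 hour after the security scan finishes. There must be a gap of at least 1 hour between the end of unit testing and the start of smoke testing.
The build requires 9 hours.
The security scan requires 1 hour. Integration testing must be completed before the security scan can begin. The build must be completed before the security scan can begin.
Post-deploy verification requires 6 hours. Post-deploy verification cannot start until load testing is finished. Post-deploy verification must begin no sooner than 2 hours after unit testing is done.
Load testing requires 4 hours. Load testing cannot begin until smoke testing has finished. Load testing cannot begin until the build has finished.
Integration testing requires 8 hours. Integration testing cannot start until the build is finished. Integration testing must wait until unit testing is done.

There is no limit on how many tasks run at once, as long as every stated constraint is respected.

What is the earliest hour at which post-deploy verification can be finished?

Nothing blocks unit testing, so it runs from hour 0 to hour 6.
Nothing blocks the build, so it runs from hour 0 to hour 9.
For integration testing: the build (finishes hour 9); unit testing (finishes hour 6). Taking the maximum gives a start of hour 9, and it finishes at 9 + 8 = hour 17.
For the security scan: integration testing (finishes hour 17); the build (finishes hour 9). Taking the maximum gives a start of hour 17, and it finishes at 17 + 1 = hour 18.
For smoke testing: the security scan (finishes hour 18, plus 1-hour gap → hour 19); unit testing (finishes hour 6, plus 1-hour gap → hour 7). Taking the maximum gives a start of hour 19, and it finishes at 19 + 2 = hour 21.
Load testing needs all of smoke testing (finishes hour 21); the build (finishes hour 9). That puts its earliest start at hour 21; it finishes at 21 + 4 = hour 25.
For post-deploy verification: load testing (finishes hour 25); unit testing (finishes hour 6, plus 2-hour gap → hour 8). Taking the maximum gives a start of hour 25, and it finishes at 25 + 6 = hour 31.

31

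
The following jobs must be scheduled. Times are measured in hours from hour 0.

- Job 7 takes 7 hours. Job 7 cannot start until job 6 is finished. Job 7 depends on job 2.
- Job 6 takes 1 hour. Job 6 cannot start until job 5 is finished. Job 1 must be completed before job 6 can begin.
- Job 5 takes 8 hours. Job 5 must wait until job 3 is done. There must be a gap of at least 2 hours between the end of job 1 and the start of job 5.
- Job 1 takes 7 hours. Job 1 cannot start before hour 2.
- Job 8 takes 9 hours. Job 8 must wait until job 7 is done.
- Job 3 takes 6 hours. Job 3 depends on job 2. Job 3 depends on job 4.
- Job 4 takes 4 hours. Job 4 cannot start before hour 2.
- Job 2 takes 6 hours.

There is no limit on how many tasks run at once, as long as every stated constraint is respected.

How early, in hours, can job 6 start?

20

Job 4 waits on its own release at hour 2, so it starts at hour 2 and finishes at 2 + 4 = hour 6.
Job 2 has no prerequisites, so it starts at hour 0 and finishes at hour 6.
For job 3: job 2 (finishes hour 6); job 4 (finishes hour 6). Taking the maximum gives a start of hour 6, and it finishes at 6 + 6 = hour 12.
After its own release at hour 2, job 1 can start at hour 2 and finishes at hour 9.
Job 5 cannot start until job 3 (finishes hour 12); job 1 (finishes hour 9, plus 2-hour gap → hour 11). The controlling bound is hour 12, so job 5 finishes at 12 + 8 = hour 20.
Job 6 waits on job 5 (finishes hour 20); job 1 (finishes hour 9). The latest of these is hour 20, which is the earliest job 6 can start.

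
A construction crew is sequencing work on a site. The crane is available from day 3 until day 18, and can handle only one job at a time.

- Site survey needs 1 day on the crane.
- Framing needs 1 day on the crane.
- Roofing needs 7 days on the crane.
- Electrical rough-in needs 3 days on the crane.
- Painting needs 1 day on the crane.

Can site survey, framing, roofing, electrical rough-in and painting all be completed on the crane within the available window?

Yes

The crane window is 18 − 3 = 15 days.
Running back to back, the jobs need 1 + 1 + 7 + 3 + 1 = 13 days on the crane.
Since 13 ≤ 15, they fit within the window.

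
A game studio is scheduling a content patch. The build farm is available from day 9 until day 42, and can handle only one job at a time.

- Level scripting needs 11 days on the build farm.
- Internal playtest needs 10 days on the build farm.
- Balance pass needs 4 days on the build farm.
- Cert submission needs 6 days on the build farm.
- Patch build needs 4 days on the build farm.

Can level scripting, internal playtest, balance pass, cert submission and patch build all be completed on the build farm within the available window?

The build farm window is 42 − 9 = 33 days.
Running back to back, the jobs need 11 + 10 + 4 + 6 + 4 = 35 days on the build farm.
Since 35 > 33, they cannot all fit.

No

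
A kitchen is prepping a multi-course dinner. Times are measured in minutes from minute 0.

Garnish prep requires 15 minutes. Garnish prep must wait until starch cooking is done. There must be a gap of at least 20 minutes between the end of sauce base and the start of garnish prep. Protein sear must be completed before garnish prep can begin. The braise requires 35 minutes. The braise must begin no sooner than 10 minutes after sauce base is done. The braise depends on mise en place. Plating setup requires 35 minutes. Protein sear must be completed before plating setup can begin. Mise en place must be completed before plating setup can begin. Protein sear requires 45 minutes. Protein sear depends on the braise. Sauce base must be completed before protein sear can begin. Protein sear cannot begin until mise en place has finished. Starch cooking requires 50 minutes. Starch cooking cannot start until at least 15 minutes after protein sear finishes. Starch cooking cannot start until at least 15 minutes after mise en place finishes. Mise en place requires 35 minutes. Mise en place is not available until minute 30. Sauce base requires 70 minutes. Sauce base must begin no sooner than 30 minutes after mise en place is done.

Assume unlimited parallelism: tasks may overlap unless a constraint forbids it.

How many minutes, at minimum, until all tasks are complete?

After its own release at minute 30, mise en place can start at minute 30 and finishes at minute 65.
Sauce base waits on mise en place (finishes minute 65, plus 30-minute gap → minute 95), so it starts at minute 95 and finishes at 95 + 70 = minute 165.
For the braise: sauce base (finishes minute 165, plus 10-minute gap → minute 175); mise en place (finishes minute 65). Taking the maximum gives a start of minute 175, and it finishes at 175 + 35 = minute 210.
For protein sear: the braise (finishes minute 210); sauce base (finishes minute 165); mise en place (finishes minute 65). Taking the maximum gives a start of minute 210, and it finishes at 210 + 45 = minute 255.
Plating setup needs all of protein sear (finishes minute 255); mise en place (finishes minute 65). That puts its earliest start at minute 255; it finishes at 255 + 35 = minute 290.
Starch cooking cannot start until protein sear (finishes minute 255, plus 15-minute gap → minute 270); mise en place (finishes minute 65, plus 15-minute gap → minute 80). The controlling bound is minute 270, so starch cooking finishes at 270 + 50 = minute 320.
Garnish prep cannot start until starch cooking (finishes minute 320); sauce base (finishes minute 165, plus 20-minute gap → minute 185); protein sear (finishes minute 255). The controlling bound is minute 320, so garnish prep finishes at 320 + 15 = minute 335.
All tasks are finished once the last one completes. Finish times: Mise en place at 65, Sauce base at 165, The braise at 210, Protein sear at 255, Starch cooking at 320, Plating setup at 290, Garnish prep at 335. The latest is minute 335.

335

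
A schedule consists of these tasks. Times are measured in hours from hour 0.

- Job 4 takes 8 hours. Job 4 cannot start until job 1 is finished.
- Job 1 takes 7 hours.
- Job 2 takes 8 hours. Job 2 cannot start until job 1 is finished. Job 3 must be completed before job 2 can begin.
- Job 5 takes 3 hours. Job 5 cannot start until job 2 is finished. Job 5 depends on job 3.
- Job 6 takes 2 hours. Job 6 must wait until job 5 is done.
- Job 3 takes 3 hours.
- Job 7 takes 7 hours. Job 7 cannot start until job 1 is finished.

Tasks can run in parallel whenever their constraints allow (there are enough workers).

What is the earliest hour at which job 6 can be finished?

Job 3 can start immediately at hour 0; it finishes at hour 3.
Job 1 can start immediately at hour 0; it finishes at hour 7.
Job 2 cannot start until job 1 (finishes hour 7); job 3 (finishes hour 3). The controlling bound is hour 7, so job 2 finishes at 7 + 8 = hour 15.
For job 5: job 2 (finishes hour 15); job 3 (finishes hour 3). Taking the maximum gives a start of hour 15, and it finishes at 15 + 3 = hour 18.
Job 6 cannot begin until job 5 (finishes hour 18). It runs from hour 18 to 18 + 2 = hour 20.

20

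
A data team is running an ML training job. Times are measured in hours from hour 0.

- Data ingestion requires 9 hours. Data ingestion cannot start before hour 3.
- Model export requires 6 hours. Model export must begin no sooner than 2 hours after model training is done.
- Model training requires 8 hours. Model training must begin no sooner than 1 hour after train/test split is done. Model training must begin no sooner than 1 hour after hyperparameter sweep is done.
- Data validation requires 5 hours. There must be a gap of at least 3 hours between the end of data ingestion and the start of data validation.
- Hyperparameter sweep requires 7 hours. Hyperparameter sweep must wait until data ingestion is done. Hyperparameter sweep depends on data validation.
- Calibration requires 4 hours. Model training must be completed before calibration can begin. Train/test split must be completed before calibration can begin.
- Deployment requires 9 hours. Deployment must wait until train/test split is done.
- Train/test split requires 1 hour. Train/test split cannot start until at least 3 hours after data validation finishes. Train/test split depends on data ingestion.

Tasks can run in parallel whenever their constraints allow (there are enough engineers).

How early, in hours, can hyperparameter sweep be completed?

27

Data ingestion waits on its own release at hour 3, so it starts at hour 3 and finishes at 3 + 9 = hour 12.
Data validation cannot begin until data ingestion (finishes hour 12, plus 3-hour gap → hour 15). It runs from hour 15 to 15 + 5 = hour 20.
Hyperparameter sweep has to wait for data ingestion (finishes hour 12); data validation (finishes hour 20). The latest of these is hour 20, so hyperparameter sweep runs hour 20 to 20 + 7 = hour 27.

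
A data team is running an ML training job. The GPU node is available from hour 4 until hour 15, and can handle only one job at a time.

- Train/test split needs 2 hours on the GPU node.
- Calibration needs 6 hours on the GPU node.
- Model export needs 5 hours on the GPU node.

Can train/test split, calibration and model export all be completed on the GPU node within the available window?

No

The GPU node window is 15 − 4 = 11 hours.
Running back to back, the jobs need 2 + 6 + 5 = 13 hours on the GPU node.
Since 13 > 11, they cannot all fit.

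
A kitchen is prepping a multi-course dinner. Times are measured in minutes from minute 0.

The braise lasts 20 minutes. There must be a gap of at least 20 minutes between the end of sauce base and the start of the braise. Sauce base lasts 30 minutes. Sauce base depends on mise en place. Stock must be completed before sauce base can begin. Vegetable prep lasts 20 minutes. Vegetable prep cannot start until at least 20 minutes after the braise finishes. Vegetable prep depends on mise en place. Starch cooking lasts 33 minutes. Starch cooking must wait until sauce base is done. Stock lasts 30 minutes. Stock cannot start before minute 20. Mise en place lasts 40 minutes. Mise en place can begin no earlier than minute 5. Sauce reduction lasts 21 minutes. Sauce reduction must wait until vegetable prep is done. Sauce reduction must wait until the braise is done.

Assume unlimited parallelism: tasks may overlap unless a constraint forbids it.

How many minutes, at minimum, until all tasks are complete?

181

Stock waits on its own release at minute 20, so it starts at minute 20 and finishes at 20 + 30 = minute 50.
Mise en place cannot begin until its own release at minute 5. It runs from minute 5 to 5 + 40 = minute 45.
Sauce base has to wait for mise en place (finishes minute 45); stock (finishes minute 50). The latest of these is minute 50, so sauce base runs minute 50 to 50 + 30 = minute 80.
After sauce base (finishes minute 80), starch cooking can start at minute 80 and finishes at minute 113.
After sauce base (finishes minute 80, plus 20-minute gap → minute 100), the braise can start at minute 100 and finishes at minute 120.
Vegetable prep needs all of the braise (finishes minute 120, plus 20-minute gap → minute 140); mise en place (finishes minute 45). That puts its earliest start at minute 140; it finishes at 140 + 20 = minute 160.
Sauce reduction cannot start until vegetable prep (finishes minute 160); the braise (finishes minute 120). The controlling bound is minute 160, so sauce reduction finishes at 160 + 21 = minute 181.
All tasks are finished once the last one completes. Finish times: Mise en place at 45, Stock at 50, Sauce base at 80, The braise at 120, Vegetable prep at 160, Sauce reduction at 181, Starch cooking at 113. The latest is minute 181.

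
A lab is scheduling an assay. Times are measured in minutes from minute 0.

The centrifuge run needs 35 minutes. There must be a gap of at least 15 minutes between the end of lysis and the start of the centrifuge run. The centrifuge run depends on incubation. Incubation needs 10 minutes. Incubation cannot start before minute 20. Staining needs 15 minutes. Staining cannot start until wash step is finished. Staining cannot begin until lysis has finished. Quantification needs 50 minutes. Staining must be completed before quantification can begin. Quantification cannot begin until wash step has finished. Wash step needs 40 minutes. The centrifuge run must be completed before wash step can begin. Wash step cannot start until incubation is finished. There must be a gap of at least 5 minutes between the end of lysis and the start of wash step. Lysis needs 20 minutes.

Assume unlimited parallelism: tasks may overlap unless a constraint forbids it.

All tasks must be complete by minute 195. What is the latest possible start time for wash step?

90

Nothing follows quantification; the deadline of minute 195 is its only limit. It must start by 195 − 50 = minute 145.
Staining must finish before quantification (must start by minute 145). With a 15-minute duration, staining must start by 145 − 15 = minute 130.
Wash step has several dependents: staining (must start by minute 130); quantification (must start by minute 145). The earliest of those limits is minute 130, so wash step must start by 130 − 40 = minute 90.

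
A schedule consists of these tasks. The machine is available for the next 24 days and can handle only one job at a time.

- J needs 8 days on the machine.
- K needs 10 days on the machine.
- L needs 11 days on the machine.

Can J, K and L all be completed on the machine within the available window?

No

Running back to back, the jobs need 8 + 10 + 11 = 29 days on the machine.
Since 29 > 24, they cannot all fit.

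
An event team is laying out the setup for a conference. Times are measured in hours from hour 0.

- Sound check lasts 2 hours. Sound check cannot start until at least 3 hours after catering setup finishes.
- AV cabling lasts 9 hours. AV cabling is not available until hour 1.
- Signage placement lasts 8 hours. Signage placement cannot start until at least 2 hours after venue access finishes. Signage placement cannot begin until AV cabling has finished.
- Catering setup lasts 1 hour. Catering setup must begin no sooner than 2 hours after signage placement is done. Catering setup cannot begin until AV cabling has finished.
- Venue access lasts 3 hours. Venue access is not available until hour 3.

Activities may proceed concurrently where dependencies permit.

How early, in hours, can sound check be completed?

26

AV cabling waits on its own release at hour 1, so it starts at hour 1 and finishes at 1 + 9 = hour 10.
Venue access cannot begin until its own release at hour 3. It runs from hour 3 to 3 + 3 = hour 6.
Signage placement needs all of venue access (finishes hour 6, plus 2-hour gap → hour 8); AV cabling (finishes hour 10). That puts its earliest start at hour 10; it finishes at 10 + 8 = hour 18.
Catering setup cannot start until signage placement (finishes hour 18, plus 2-hour gap → hour 20); AV cabling (finishes hour 10). The controlling bound is hour 20, so catering setup finishes at 20 + 1 = hour 21.
Sound check cannot begin until catering setup (finishes hour 21, plus 3-hour gap → hour 24). It runs from hour 24 to 24 + 2 = hour 26.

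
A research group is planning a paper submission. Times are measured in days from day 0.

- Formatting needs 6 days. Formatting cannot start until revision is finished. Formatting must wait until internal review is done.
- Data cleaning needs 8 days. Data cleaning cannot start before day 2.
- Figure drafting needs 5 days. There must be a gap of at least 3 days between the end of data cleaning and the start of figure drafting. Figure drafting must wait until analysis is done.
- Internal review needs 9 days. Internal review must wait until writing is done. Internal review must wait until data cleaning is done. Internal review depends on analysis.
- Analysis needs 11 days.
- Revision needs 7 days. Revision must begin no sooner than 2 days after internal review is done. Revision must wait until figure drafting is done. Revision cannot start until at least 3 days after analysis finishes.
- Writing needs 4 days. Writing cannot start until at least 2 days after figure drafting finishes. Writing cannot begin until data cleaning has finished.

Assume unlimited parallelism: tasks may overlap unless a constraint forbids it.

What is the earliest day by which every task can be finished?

48

Nothing blocks analysis, so it runs from day 0 to day 11.
After its own release at day 2, data cleaning can start at day 2 and finishes at day 10.
Figure drafting needs all of data cleaning (finishes day 10, plus 3-day gap → day 13); analysis (finishes day 11). That puts its earliest start at day 13; it finishes at 13 + 5 = day 18.
Writing cannot start until figure drafting (finishes day 18, plus 2-day gap → day 20); data cleaning (finishes day 10). The controlling bound is day 20, so writing finishes at 20 + 4 = day 24.
Internal review has to wait for writing (finishes day 24); data cleaning (finishes day 10); analysis (finishes day 11). The latest of these is day 24, so internal review runs day 24 to 24 + 9 = day 33.
Revision cannot start until internal review (finishes day 33, plus 2-day gap → day 35); figure drafting (finishes day 18); analysis (finishes day 11, plus 3-day gap → day 14). The controlling bound is day 35, so revision finishes at 35 + 7 = day 42.
Formatting has to wait for revision (finishes day 42); internal review (finishes day 33). The latest of these is day 42, so formatting runs day 42 to 42 + 6 = day 48.
All tasks are finished once the last one completes. Finish times: Data cleaning at 10, Analysis at 11, Figure drafting at 18, Writing at 24, Internal review at 33, Revision at 42, Formatting at 48. The latest is day 48.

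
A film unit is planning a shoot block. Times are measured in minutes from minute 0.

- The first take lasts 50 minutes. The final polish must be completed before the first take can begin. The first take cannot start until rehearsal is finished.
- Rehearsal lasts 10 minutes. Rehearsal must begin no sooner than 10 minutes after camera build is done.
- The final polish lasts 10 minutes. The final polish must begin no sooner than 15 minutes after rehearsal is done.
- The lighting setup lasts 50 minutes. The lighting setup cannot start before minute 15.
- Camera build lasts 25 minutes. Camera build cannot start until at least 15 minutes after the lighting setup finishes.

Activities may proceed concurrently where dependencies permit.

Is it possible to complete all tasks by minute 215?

After its own release at minute 15, the lighting setup can start at minute 15 and finishes at minute 65.
Camera build cannot begin until the lighting setup (finishes minute 65, plus 15-minute gap → minute 80). It runs from minute 80 to 80 + 25 = minute 105.
After camera build (finishes minute 105, plus 10-minute gap → minute 115), rehearsal can start at minute 115 and finishes at minute 125.
After rehearsal (finishes minute 125, plus 15-minute gap → minute 140), the final polish can start at minute 140 and finishes at minute 150.
The first take needs all of the final polish (finishes minute 150); rehearsal (finishes minute 125). That puts its earliest start at minute 150; it finishes at 150 + 50 = minute 200.
Every task is finished by minute 200, which is no later than the deadline of 215, so the schedule is feasible.

Yes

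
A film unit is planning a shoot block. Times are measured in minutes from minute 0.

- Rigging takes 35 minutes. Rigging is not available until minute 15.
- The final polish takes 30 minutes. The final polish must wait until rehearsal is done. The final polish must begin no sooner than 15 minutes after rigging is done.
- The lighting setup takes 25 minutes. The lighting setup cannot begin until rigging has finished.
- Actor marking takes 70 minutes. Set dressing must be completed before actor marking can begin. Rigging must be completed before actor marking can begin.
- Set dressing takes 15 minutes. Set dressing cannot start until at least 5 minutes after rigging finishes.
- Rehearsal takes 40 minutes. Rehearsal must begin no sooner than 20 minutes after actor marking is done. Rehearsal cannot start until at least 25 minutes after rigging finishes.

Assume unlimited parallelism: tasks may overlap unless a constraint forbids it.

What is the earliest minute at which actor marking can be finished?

140

Rigging waits on its own release at minute 15, so it starts at minute 15 and finishes at 15 + 35 = minute 50.
Set dressing waits on rigging (finishes minute 50, plus 5-minute gap → minute 55), so it starts at minute 55 and finishes at 55 + 15 = minute 70.
For actor marking: set dressing (finishes minute 70); rigging (finishes minute 50). Taking the maximum gives a start of minute 70, and it finishes at 70 + 70 = minute 140.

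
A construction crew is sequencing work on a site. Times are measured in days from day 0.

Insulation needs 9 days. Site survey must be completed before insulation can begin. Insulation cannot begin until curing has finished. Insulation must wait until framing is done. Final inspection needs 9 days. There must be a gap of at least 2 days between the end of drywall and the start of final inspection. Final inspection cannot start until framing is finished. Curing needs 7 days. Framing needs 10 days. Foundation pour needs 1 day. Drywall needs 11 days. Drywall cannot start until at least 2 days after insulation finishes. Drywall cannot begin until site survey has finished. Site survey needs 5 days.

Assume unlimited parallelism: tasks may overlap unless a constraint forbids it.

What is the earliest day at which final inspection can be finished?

43

Nothing blocks framing, so it runs from day 0 to day 10.
Nothing blocks curing, so it runs from day 0 to day 7.
Site survey can start immediately at day 0; it finishes at day 5.
Insulation cannot start until site survey (finishes day 5); curing (finishes day 7); framing (finishes day 10). The controlling bound is day 10, so insulation finishes at 10 + 9 = day 19.
Drywall needs all of insulation (finishes day 19, plus 2-day gap → day 21); site survey (finishes day 5). That puts its earliest start at day 21; it finishes at 21 + 11 = day 32.
Final inspection cannot start until drywall (finishes day 32, plus 2-day gap → day 34); framing (finishes day 10). The controlling bound is day 34, so final inspection finishes at 34 + 9 = day 43.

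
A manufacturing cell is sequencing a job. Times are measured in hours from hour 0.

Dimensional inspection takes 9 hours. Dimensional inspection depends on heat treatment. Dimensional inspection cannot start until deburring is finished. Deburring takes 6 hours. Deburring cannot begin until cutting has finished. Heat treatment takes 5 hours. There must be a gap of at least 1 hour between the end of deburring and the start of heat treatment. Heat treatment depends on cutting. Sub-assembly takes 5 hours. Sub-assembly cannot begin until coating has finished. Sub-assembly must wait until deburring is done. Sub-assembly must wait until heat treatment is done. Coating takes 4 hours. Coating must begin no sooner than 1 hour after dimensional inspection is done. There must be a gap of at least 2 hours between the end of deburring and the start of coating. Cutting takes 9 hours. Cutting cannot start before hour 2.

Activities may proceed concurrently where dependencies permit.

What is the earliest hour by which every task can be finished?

42

Cutting waits on its own release at hour 2, so it starts at hour 2 and finishes at 2 + 9 = hour 11.
After cutting (finishes hour 11), deburring can start at hour 11 and finishes at hour 17.
Heat treatment has to wait for deburring (finishes hour 17, plus 1-hour gap → hour 18); cutting (finishes hour 11). The latest of these is hour 18, so heat treatment runs hour 18 to 18 + 5 = hour 23.
For dimensional inspection: heat treatment (finishes hour 23); deburring (finishes hour 17). Taking the maximum gives a start of hour 23, and it finishes at 23 + 9 = hour 32.
For coating: dimensional inspection (finishes hour 32, plus 1-hour gap → hour 33); deburring (finishes hour 17, plus 2-hour gap → hour 19). Taking the maximum gives a start of hour 33, and it finishes at 33 + 4 = hour 37.
Sub-assembly needs all of coating (finishes hour 37); deburring (finishes hour 17); heat treatment (finishes hour 23). That puts its earliest start at hour 37; it finishes at 37 + 5 = hour 42.
All tasks are finished once the last one completes. Finish times: Cutting at 11, Deburring at 17, Heat treatment at 23, Dimensional inspection at 32, Coating at 37, Sub-assembly at 42. The latest is hour 42.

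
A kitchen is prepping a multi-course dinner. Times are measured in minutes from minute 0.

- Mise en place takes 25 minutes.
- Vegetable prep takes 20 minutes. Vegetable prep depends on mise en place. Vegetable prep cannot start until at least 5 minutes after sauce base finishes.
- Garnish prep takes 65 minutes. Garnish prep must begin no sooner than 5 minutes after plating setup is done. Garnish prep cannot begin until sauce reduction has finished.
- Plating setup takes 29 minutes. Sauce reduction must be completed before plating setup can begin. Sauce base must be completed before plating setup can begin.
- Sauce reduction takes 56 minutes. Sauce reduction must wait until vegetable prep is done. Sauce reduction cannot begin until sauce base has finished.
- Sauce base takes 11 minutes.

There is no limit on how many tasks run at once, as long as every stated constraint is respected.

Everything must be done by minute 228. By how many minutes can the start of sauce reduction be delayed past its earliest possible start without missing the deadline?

28

Nothing blocks sauce base, so it runs from minute 0 to minute 11.
Nothing blocks mise en place, so it runs from minute 0 to minute 25.
Vegetable prep cannot start until mise en place (finishes minute 25); sauce base (finishes minute 11, plus 5-minute gap → minute 16). The controlling bound is minute 25, so vegetable prep finishes at 25 + 20 = minute 45.
Sauce reduction cannot start until vegetable prep (finishes minute 45); sauce base (finishes minute 11). The controlling bound is minute 45, so sauce reduction finishes at 45 + 56 = minute 101.

Working backward from the deadline:
Nothing follows garnish prep; the deadline of minute 228 is its only limit. It must start by 228 − 65 = minute 163.
Plating setup has to be done before garnish prep (must start by minute 163, minus 5-minute gap → minute 158). That means finishing by minute 158, i.e. starting by 158 − 29 = minute 129.
Sauce reduction feeds plating setup (must start by minute 129); garnish prep (must start by minute 163). Taking the minimum, sauce reduction must finish by minute 129 and start by 129 − 56 = minute 73.
So sauce reduction can start as early as minute 45 and as late as minute 73, giving 73 − 45 = 28 minutes of slack.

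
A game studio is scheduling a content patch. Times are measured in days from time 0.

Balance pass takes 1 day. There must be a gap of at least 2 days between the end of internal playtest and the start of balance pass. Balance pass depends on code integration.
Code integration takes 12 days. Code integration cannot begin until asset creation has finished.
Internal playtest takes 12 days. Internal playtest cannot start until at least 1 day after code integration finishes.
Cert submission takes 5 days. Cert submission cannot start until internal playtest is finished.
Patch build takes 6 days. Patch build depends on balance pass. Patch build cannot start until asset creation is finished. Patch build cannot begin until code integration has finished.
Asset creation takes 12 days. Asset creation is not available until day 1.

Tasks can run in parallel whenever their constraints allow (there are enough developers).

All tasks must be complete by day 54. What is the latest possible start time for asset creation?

Patch build has no dependents, so it just needs to finish by day 54. Starting by 54 − 6 = day 48 achieves that.
Balance pass has to be done before patch build (must start by day 48). That means finishing by day 48, i.e. starting by 48 − 1 = day 47.
Cert submission must finish by day 54; it takes 5 days, so it must start by 54 − 5 = day 49.
Internal playtest feeds balance pass (must start by day 47, minus 2-day gap → day 45); cert submission (must start by day 49). Taking the minimum, internal playtest must finish by day 45 and start by 45 − 12 = day 33.
For code integration: internal playtest (must start by day 33, minus 1-day gap → day 32); balance pass (must start by day 47); patch build (must start by day 48). The most restrictive is day 32; with a 12-day duration, code integration must start by day 20.
For asset creation: code integration (must start by day 20); patch build (must start by day 48). The most restrictive is day 20; with a 12-day duration, asset creation must start by day 8.

8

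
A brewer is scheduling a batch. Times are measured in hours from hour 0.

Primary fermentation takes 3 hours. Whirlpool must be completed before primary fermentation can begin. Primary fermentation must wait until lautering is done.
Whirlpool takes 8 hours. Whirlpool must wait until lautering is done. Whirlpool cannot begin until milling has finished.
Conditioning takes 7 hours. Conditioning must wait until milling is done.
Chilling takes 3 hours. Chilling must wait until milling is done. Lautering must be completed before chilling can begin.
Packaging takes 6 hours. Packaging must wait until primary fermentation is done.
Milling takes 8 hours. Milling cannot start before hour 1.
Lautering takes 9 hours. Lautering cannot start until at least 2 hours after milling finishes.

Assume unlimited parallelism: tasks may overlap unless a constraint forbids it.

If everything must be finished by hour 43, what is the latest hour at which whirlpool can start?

26

Packaging must finish by hour 43; it takes 6 hours, so it must start by 43 − 6 = hour 37.
Primary fermentation must finish before packaging (must start by hour 37). With a 3-hour duration, primary fermentation must start by 37 − 3 = hour 34.
Whirlpool must finish before primary fermentation (must start by hour 34). With an 8-hour duration, whirlpool must start by 34 − 8 = hour 26.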